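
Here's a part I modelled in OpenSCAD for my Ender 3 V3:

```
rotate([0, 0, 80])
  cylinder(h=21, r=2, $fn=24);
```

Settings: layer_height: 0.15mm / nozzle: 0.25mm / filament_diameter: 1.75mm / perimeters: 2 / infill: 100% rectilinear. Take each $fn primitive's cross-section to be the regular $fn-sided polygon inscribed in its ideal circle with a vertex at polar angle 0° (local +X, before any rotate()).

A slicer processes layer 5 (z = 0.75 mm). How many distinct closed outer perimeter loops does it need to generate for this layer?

At z = 0.75 mm: the r=2 cylinder contributes a regular 24-gon of circumradius 2; (whole slice rotated 80° about Z — lengths, areas and connectivity unchanged). The result has 1 disconnected region.

1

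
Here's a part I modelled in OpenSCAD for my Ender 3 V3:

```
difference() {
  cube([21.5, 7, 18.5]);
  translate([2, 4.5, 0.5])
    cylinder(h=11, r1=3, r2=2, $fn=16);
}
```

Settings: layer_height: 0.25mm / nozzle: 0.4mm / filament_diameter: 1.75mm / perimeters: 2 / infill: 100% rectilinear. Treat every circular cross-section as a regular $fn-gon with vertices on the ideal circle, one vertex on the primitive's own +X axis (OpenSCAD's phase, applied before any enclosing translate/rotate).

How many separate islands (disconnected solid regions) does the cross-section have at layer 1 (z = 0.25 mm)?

At z = 0.25 mm: the 21.5×7 cube contributes its full rectangle; the cone at (2, 4.5) does not reach this height (z outside [0.5, 11.5]); Subtracting the remaining from the first: none of the subtracted shapes is present at this height, so the 21.5×7 cube is unchanged — 1 connected region. Overall, the cross-section is a single solid region. Island count = 1.

1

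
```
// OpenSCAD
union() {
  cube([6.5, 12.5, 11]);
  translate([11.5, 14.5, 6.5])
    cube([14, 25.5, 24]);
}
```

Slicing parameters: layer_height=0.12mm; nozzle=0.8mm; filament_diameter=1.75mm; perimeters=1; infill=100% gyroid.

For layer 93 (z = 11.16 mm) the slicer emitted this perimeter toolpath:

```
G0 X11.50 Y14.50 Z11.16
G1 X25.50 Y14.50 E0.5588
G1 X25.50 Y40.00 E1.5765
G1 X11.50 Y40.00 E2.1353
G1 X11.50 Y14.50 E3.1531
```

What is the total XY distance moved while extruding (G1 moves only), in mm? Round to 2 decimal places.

Sum the Euclidean lengths of each G1 segment: total = 79.00 mm.

79.00 mm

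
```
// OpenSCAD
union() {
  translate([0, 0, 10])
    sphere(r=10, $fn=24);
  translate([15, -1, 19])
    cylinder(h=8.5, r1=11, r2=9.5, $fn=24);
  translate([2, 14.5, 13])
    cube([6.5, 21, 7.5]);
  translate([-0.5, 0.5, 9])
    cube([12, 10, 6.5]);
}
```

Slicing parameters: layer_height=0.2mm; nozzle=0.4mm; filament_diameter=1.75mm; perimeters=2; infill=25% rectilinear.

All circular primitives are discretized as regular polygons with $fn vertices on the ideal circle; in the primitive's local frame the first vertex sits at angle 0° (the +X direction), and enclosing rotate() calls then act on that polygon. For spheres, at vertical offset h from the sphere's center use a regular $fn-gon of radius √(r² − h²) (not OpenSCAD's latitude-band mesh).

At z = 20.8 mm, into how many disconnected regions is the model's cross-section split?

At z = 20.8 mm: the sphere does not reach this height (|z−center|=10.800 > r=10); the cone at (15, -1) (r1=11→r2=9.5) has section circumradius 10.682 here — a regular 24-gon; the cube at (2, 14.5) is absent (z outside [13, 20.5]); the cube at (-0.5, 0.5) does not reach this height (z outside [9, 15.5]); Merging all regions: only the cone at (15, -1) is present, so the union is just that shape — 1 connected region. The result has 1 disconnected region.

1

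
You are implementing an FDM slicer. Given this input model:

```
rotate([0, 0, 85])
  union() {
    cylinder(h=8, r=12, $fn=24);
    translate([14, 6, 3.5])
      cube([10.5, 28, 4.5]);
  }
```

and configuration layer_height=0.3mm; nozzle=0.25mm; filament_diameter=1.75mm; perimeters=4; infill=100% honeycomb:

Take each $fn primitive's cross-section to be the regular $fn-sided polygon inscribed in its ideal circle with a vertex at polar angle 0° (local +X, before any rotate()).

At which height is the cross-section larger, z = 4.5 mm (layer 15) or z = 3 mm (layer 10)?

Layer 15 (z = 4.5): the r=12 cylinder gives a regular 24-gon of circumradius 12 (constant along its height) (area = (24/2)·12.000²·sin(360°/24) = 447.24 mm²); the cube at (14, 6) is present — its section is the full 10.5×28 rectangle (area 294.00 mm²); Merging all regions: the 2 present regions are separate (no shared area or edge), so areas and boundary lengths simply add and each stays a separate island — area = 741.24 mm²; (rotated 85° about Z; rotation is an isometry so areas/perimeters/island counts are preserved). So its area = 741.24 mm². Layer 10 (z = 3): the r=12 cylinder gives a regular 24-gon of circumradius 12 (constant along its height) (area = (24/2)·12.000²·sin(360°/24) = 447.24 mm²); the cube at (14, 6) is absent (z outside [3.5, 8]); Taking the union: only the r=12 cylinder is present, so the union is just that shape — area = 447.24 mm²; (rotated 85° about Z; rotation is an isometry so areas/perimeters/island counts are preserved). So its area = 447.24 mm². Layer 15 is larger (741.24 vs 447.24 mm²).

layer 15 (z = 4.5 mm)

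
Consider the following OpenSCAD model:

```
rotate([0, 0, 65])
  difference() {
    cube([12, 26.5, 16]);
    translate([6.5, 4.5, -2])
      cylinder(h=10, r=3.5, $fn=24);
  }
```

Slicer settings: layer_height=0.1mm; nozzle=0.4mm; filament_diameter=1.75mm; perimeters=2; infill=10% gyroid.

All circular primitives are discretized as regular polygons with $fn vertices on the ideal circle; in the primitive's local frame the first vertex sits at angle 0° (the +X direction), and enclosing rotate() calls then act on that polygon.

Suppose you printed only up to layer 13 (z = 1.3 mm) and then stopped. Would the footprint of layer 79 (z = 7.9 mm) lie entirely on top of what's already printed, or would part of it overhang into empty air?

entirely on top

Compare the two slices. At z = 1.3: the cube (footprint 12×26.5) is included at this height (area 318.00 mm²); the r=3.5 cylinder at (6.5, 4.5) contributes a regular 24-gon of circumradius 3.5 (area = (24/2)·3.500²·sin(360°/24) = 38.05 mm²); Subtracting the remaining from the first: starting from the 12×26.5 cube (318.00 mm²), the r=3.5 cylinder at (6.5, 4.5) lies wholly inside it (removes its full 38.05 mm² and its 21.93 mm outline becomes a hole wall) — area = 279.95 mm²; (rotated 65° about Z; rotation is an isometry so areas/perimeters/island counts are preserved). At z = 7.9: the cube is present — its section is the full 12×26.5 rectangle (area 318.00 mm²); the r=3.5 cylinder at (6.5, 4.5) gives a regular 24-gon of circumradius 3.5 (constant along its height) (area = (24/2)·3.500²·sin(360°/24) = 38.05 mm²); Subtracting the remaining from the first: starting from the 12×26.5 cube (318.00 mm²), the r=3.5 cylinder at (6.5, 4.5) lies wholly inside it (removes its full 38.05 mm² and its 21.93 mm outline becomes a hole wall) — area = 279.95 mm²; (whole slice rotated 65° about Z — lengths, areas and connectivity unchanged). Checking containment: the cross-section at z = 7.9 is a subset of the cross-section at z = 1.3.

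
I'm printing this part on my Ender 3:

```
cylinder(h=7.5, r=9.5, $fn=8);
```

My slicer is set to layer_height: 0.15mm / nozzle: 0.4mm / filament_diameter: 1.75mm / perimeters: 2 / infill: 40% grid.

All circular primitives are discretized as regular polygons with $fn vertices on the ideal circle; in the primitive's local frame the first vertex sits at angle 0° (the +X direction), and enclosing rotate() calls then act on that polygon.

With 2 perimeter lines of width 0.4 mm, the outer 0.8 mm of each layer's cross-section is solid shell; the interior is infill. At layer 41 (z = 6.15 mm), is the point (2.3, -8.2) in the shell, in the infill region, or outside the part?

At z = 6.15 mm: the cylinder: section is a regular 8-gon, circumradius r=9.5. Overall, the cross-section is a single solid region. The nearest boundary edge runs (-0.00, -9.50)→(6.72, -6.72); distance from the point to it = 0.32 mm. The point is inside the cross-section, 0.32 mm from the nearest boundary — within the 0.8 mm shell band (2 × 0.4).

shell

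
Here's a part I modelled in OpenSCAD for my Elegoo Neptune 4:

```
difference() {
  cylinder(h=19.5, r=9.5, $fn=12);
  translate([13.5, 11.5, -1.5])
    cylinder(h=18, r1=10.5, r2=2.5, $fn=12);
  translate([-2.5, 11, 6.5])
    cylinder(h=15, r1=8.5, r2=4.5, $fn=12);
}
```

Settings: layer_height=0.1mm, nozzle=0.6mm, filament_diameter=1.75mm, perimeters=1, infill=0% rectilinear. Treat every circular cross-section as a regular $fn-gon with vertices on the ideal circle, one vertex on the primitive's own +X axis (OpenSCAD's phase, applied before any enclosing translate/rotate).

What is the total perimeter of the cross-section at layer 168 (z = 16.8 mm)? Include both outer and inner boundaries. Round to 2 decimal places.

60.07 mm

At z = 16.8 mm: the r=9.5 cylinder contributes a regular 12-gon of circumradius 9.5 (perimeter = 2·12·9.500·sin(180°/12) = 59.01 mm); the cone at (13.5, 11.5) does not reach this height (z outside [-1.5, 16.5]); the cone at (-2.5, 11): at t=0.687 of its height the radius interpolates to r₁+(r₂−r₁)t = 5.753, giving a regular 12-gon of that circumradius (perimeter = 2·12·5.753·sin(180°/12) = 35.74 mm); Taking the first minus the rest: starting from the r=9.5 cylinder, the cone at (-2.5, 11) partially overlaps it — only the 23.22 mm² overlap (of its 99.30 mm²) is removed, clipping the outline — boundary = 60.07 mm. Overall, the cross-section is a single solid region. Total boundary length (outer) = 60.07 mm.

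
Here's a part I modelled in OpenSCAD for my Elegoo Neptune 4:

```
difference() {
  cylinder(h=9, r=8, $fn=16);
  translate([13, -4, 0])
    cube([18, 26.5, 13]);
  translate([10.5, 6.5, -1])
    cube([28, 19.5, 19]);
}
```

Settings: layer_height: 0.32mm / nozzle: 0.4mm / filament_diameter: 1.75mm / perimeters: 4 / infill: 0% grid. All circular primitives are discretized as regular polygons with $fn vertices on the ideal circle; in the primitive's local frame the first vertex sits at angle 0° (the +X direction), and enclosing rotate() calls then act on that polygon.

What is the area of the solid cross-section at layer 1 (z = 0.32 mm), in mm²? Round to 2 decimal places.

195.93 mm²

At z = 0.32 mm: the cylinder: section is a regular 16-gon, circumradius r=8 (area = (16/2)·8.000²·sin(360°/16) = 195.93 mm²); the 18×26.5 cube at (13, -4) contributes its full rectangle (area 477.00 mm²); the cube at (10.5, 6.5) is present — its section is the full 28×19.5 rectangle (area 546.00 mm²); Taking the first minus the rest: starting from the r=8 cylinder (195.93 mm²), the 18×26.5 cube at (13, -4) misses the remaining region (no effect); the 28×19.5 cube at (10.5, 6.5) misses the remaining region (no effect) — area = 195.93 mm². Overall, the cross-section is a single solid region. Net area = 195.93 mm².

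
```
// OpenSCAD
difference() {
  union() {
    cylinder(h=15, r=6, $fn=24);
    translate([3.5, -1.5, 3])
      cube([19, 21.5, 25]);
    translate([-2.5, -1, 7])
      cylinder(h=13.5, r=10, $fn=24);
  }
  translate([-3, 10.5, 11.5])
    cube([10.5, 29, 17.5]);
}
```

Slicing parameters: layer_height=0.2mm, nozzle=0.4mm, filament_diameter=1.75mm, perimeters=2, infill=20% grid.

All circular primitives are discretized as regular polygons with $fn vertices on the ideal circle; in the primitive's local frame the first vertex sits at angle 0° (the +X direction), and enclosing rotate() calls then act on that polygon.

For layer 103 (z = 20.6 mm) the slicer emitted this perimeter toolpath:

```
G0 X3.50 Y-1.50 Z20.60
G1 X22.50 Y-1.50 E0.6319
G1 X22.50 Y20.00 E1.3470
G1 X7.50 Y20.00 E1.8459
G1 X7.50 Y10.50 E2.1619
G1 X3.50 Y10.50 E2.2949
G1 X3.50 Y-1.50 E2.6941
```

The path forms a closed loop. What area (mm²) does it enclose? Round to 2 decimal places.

Apply the shoelace formula to the sequence of (X, Y) vertices; enclosed area = 370.50 mm².

370.50 mm²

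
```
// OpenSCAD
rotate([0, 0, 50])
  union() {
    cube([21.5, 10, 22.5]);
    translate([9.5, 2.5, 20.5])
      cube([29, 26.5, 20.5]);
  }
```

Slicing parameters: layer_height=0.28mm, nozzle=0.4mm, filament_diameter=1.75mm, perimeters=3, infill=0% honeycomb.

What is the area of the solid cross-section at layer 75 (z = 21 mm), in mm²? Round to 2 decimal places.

893.50 mm²

At z = 21 mm: the cube (footprint 21.5×10) is included at this height (area 215.00 mm²); the cube at (9.5, 2.5) is present — its section is the full 29×26.5 rectangle (area 768.50 mm²); Merging all regions: the regions partially overlap — summed areas 983.50 mm² minus the doubly-counted overlap 90.00 mm² gives 893.50 mm² — area = 893.50 mm²; (whole slice rotated 50° about Z — lengths, areas and connectivity unchanged). Overall, the cross-section is a single solid region. Net area = 893.50 mm².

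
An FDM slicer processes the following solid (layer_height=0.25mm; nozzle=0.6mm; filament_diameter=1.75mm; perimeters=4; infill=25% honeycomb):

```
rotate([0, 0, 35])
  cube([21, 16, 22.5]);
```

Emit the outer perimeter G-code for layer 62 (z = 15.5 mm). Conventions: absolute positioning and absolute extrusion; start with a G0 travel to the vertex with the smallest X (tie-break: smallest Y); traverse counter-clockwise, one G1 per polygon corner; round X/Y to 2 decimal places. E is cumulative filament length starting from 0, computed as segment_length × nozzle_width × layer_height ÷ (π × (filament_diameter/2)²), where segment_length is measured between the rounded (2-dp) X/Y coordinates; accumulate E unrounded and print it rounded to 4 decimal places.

G0 X-9.18 Y13.11 Z15.50
G1 X0.00 Y0.00 E0.9981
G1 X17.20 Y12.05 E2.3078
G1 X8.02 Y25.15 E3.3053
G1 X-9.18 Y13.11 E4.6147

At z = 15.5 mm: the cube (footprint 21×16) is included at this height; (whole slice rotated 35° about Z — lengths, areas and connectivity unchanged). The outline is a single polygon with 4 vertices. Extrusion per mm of travel: 0.6 × 0.25 / (π × 0.875²) = 0.062363. Accumulating E over each segment gives final E = 4.6147.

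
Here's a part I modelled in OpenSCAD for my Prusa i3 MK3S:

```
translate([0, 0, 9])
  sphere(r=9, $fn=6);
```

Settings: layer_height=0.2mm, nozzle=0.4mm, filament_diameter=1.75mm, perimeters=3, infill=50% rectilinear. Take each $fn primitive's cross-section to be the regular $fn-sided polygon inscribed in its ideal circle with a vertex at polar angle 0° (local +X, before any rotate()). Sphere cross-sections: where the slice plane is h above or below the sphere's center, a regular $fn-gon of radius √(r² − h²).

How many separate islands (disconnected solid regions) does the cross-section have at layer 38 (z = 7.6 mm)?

At z = 7.6 mm: the sphere: section is a regular 6-gon, circumradius = √(r²−h²) = √(9²−1.4²) = 8.890. Overall, the cross-section is a single solid region. Island count = 1.

1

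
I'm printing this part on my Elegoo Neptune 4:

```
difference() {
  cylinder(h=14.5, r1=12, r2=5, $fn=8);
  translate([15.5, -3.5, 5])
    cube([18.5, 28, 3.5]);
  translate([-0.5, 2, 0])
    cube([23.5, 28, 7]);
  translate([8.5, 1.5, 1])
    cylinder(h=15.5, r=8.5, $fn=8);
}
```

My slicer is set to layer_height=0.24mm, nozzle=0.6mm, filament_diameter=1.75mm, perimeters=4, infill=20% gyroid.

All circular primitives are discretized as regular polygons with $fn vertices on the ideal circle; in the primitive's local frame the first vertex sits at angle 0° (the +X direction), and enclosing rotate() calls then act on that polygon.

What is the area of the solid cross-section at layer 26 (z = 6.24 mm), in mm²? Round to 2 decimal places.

At z = 6.24 mm: the cone (r1=12→r2=5) has section circumradius 8.988 here — a regular 8-gon (area = (8/2)·8.988²·sin(360°/8) = 228.47 mm²); the cube at (15.5, -3.5) (footprint 18.5×28) is included at this height (area 518.00 mm²); the 23.5×28 cube at (-0.5, 2) contributes its full rectangle (area 658.00 mm²); the r=8.5 cylinder at (8.5, 1.5) contributes a regular 8-gon of circumradius 8.5 (area = (8/2)·8.500²·sin(360°/8) = 204.35 mm²); Subtracting the remaining from the first: starting from the cone (228.47 mm²), the 18.5×28 cube at (15.5, -3.5) misses the remaining region (no effect); the 23.5×28 cube at (-0.5, 2) partially overlaps it — only the 43.41 mm² overlap (of its 658.00 mm²) is removed, clipping the outline; the r=8.5 cylinder at (8.5, 1.5) partially overlaps it — only the 49.73 mm² overlap (of its 204.35 mm²) is removed, clipping the outline — area = 135.33 mm². Overall, the cross-section is a single solid region. Net area = 135.33 mm².

135.33 mm²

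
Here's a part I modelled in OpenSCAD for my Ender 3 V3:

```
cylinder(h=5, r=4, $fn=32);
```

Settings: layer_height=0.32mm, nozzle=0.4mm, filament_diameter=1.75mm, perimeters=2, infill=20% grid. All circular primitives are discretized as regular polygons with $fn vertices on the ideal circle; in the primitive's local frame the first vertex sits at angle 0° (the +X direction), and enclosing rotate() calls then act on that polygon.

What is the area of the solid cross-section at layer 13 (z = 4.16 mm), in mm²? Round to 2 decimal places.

At z = 4.16 mm: the r=4 cylinder gives a regular 32-gon of circumradius 4 (constant along its height) (area = (32/2)·4.000²·sin(360°/32) = 49.94 mm²). Overall, the cross-section is a single solid region. Net area = 49.94 mm².

49.94 mm²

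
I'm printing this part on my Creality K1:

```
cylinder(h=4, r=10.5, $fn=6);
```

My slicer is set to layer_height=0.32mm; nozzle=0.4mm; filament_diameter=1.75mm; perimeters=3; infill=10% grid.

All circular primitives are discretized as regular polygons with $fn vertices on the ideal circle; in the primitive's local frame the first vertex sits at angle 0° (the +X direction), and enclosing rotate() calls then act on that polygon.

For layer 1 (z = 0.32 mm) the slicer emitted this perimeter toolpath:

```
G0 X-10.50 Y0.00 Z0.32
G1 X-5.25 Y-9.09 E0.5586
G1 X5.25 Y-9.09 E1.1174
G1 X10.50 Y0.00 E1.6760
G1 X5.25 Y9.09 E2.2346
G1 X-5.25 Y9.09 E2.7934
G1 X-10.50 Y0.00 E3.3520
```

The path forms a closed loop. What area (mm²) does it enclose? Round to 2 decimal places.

Apply the shoelace formula to the sequence of (X, Y) vertices; enclosed area = 286.33 mm².

286.33 mm²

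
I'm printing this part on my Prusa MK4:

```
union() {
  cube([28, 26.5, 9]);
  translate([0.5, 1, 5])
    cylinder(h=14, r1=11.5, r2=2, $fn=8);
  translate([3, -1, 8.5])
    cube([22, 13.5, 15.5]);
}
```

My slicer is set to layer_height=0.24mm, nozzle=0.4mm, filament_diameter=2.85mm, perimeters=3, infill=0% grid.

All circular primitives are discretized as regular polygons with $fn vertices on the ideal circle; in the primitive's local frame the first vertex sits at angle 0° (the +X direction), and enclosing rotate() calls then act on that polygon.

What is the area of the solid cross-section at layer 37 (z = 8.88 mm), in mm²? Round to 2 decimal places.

At z = 8.88 mm: the cube (footprint 28×26.5) is included at this height (area 742.00 mm²); the cone at (0.5, 1) (r1=11.5→r2=2) has section circumradius 8.867 here — a regular 8-gon (area = (8/2)·8.867²·sin(360°/8) = 222.39 mm²); the cube at (3, -1) (footprint 22×13.5) is included at this height (area 297.00 mm²); Taking the union: the regions partially overlap — summed areas 1261.39 mm² minus the doubly-counted overlap 349.88 mm² gives 911.50 mm² — area = 911.50 mm². Overall, the cross-section is a single solid region. Net area = 911.50 mm².

911.50 mm²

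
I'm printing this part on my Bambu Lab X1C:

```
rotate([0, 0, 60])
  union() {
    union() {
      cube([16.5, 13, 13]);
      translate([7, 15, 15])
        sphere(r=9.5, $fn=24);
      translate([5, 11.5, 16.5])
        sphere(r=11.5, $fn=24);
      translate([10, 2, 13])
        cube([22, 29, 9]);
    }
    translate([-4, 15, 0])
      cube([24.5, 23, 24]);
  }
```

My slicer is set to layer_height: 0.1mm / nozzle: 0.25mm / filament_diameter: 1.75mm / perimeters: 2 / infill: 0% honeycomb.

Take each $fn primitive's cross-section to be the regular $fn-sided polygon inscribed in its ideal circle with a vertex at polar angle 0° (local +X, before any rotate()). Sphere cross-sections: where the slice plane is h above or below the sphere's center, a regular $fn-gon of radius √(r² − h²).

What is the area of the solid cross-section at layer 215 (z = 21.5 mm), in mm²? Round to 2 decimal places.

1219.53 mm²

At z = 21.5 mm: the cube is not intersected at this z (z outside [0, 13]); the r=9.5 sphere at (7, 15) slices to a regular 24-gon of circumradius 6.928 (√(r²−h²) with h=6.5 from center) (area = (24/2)·6.928²·sin(360°/24) = 149.08 mm²); the sphere at (5, 11.5): section is a regular 24-gon, circumradius = √(r²−h²) = √(11.5²−5²) = 10.356 (area = (24/2)·10.356²·sin(360°/24) = 333.10 mm²); the 22×29 cube at (10, 2) contributes its full rectangle (area 638.00 mm²); Merging all regions: the regions partially overlap — summed areas 1120.18 mm² minus the doubly-counted overlap 215.11 mm² gives 905.07 mm² — area = 905.07 mm²; the cube at (-4, 15) is present — its section is the full 24.5×23 rectangle (area 563.50 mm²); Merging all regions: the regions partially overlap — summed areas 1468.57 mm² minus the doubly-counted overlap 249.05 mm² gives 1219.53 mm² — area = 1219.53 mm²; (whole slice rotated 60° about Z — lengths, areas and connectivity unchanged). Overall, the cross-section is a single solid region. Net area = 1219.53 mm².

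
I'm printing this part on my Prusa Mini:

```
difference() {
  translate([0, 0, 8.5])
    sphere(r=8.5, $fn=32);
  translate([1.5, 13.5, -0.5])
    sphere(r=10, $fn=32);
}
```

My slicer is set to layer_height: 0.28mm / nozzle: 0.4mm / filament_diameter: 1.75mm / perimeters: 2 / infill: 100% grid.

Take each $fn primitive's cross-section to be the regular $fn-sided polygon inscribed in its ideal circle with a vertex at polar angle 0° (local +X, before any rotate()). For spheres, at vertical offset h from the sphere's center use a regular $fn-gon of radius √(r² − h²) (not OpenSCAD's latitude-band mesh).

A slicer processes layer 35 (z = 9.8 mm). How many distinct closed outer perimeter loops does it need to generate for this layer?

At z = 9.8 mm: the r=8.5 sphere slices to a regular 32-gon of circumradius 8.400 (√(r²−h²) with h=1.3 from center); the sphere at (1.5, 13.5) does not reach this height (|z−center|=10.300 > r=10); Taking the first minus the rest: none of the subtracted shapes is present at this height, so the r=8.5 sphere is unchanged — 1 connected region. The result has 1 disconnected region.

1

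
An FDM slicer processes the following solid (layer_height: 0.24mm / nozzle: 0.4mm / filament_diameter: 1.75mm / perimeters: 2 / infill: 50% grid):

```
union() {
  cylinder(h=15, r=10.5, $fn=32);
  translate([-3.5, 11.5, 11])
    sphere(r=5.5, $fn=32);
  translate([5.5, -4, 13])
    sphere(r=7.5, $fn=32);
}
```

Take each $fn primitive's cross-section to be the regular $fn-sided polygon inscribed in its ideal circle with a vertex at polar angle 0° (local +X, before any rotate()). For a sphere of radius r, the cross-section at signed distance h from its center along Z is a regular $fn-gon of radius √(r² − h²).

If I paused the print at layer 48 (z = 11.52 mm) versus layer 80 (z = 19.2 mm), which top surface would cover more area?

Layer 48 (z = 11.52): the cylinder: section is a regular 32-gon, circumradius r=10.5 (area = (32/2)·10.500²·sin(360°/32) = 344.14 mm²); the r=5.5 sphere at (-3.5, 11.5) slices to a regular 32-gon of circumradius 5.475 (√(r²−h²) with h=0.52 from center) (area = (32/2)·5.475²·sin(360°/32) = 93.58 mm²); the r=7.5 sphere at (5.5, -4) contributes a regular 32-gon of circumradius √(7.5²−1.48²) = 7.353 (area = (32/2)·7.353²·sin(360°/32) = 168.74 mm²); Merging all regions: the regions partially overlap — summed areas 606.46 mm² minus the doubly-counted overlap 150.32 mm² gives 456.14 mm² — area = 456.14 mm². So its area = 456.14 mm². Layer 80 (z = 19.2): the cylinder is absent (z outside [0, 15]); the sphere at (-3.5, 11.5) does not reach this height (|z−center|=8.200 > r=5.5); the sphere at (5.5, -4): section is a regular 32-gon, circumradius = √(r²−h²) = √(7.5²−6.2²) = 4.220 (area = (32/2)·4.220²·sin(360°/32) = 55.59 mm²); Combining (union): only the r=7.5 sphere at (5.5, -4) is present, so the union is just that shape — area = 55.59 mm². So its area = 55.59 mm². Layer 48 is larger (456.14 vs 55.59 mm²).

layer 48 (z = 11.52 mm)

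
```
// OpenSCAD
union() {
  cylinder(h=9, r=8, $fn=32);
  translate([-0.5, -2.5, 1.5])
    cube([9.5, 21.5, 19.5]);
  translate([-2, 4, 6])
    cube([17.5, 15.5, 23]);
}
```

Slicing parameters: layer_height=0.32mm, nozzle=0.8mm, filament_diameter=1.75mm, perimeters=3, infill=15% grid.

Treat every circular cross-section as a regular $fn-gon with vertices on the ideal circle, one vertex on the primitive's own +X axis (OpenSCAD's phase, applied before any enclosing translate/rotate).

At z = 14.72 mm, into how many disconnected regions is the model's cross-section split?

1

At z = 14.72 mm: the cylinder does not reach this height (z outside [0, 9]); the cube at (-0.5, -2.5) is present — its section is the full 9.5×21.5 rectangle; the 17.5×15.5 cube at (-2, 4) contributes its full rectangle; Taking the union: the regions partially overlap (shared area 142.50 mm²), so overlapping operands fuse into one piece — 1 connected region. The result has 1 disconnected region.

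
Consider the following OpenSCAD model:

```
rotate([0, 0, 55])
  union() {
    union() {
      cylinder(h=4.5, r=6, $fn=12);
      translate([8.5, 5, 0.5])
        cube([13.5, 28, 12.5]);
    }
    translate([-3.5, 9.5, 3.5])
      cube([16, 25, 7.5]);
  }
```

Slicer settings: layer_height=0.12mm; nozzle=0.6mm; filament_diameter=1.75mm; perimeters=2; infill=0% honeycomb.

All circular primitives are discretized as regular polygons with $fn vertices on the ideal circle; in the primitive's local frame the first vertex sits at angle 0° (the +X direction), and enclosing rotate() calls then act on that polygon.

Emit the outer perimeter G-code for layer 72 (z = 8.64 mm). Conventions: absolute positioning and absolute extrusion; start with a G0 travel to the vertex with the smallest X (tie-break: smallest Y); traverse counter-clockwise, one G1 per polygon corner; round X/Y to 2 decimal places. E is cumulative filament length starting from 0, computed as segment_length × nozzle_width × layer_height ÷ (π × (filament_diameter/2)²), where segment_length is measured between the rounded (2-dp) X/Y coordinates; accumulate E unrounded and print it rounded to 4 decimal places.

G0 X-30.27 Y16.92 Z8.64
G1 X-9.79 Y2.58 E0.7484
G1 X-2.91 Y12.41 E1.1076
G1 X0.78 Y9.83 E1.2423
G1 X8.52 Y20.89 E1.6464
G1 X-14.41 Y36.95 E2.4844
G1 X-19.86 Y29.17 E2.7688
G1 X-21.09 Y30.03 E2.8137
G1 X-30.27 Y16.92 E3.2928

At z = 8.64 mm: the cylinder is not intersected at this z (z outside [0, 4.5]); the cube at (8.5, 5) is present — its section is the full 13.5×28 rectangle; Taking the union: only the 13.5×28 cube at (8.5, 5) is present, so the union is just that shape — 1 connected region; the cube at (-3.5, 9.5) (footprint 16×25) is included at this height; Merging all regions: the regions partially overlap (shared area 94.00 mm²), so overlapping operands fuse into one piece — 1 connected region; (whole slice rotated 55° about Z — lengths, areas and connectivity unchanged). The outline is a single polygon with 8 vertices. Extrusion per mm of travel: 0.6 × 0.12 / (π × 0.875²) = 0.029934. Accumulating E over each segment gives final E = 3.2928.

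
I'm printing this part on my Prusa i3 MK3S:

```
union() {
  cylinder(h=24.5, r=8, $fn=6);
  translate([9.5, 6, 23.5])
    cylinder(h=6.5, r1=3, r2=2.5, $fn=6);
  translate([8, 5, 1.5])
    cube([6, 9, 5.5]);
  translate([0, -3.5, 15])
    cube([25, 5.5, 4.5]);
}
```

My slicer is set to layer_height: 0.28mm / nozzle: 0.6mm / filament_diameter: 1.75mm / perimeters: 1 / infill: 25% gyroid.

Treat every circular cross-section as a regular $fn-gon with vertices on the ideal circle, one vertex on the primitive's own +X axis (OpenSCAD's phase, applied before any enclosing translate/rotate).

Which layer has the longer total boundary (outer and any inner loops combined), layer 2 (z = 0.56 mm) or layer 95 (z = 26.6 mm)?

Layer 2 (z = 0.56): the r=8 cylinder gives a regular 6-gon of circumradius 8 (constant along its height) (perimeter = 2·6·8.000·sin(180°/6) = 48.00 mm); the cone at (9.5, 6) does not reach this height (z outside [23.5, 30]); the cube at (8, 5) is not intersected at this z (z outside [1.5, 7]); the cube at (0, -3.5) is absent (z outside [15, 19.5]); Taking the union: only the r=8 cylinder is present, so the union is just that shape — boundary = 48.00 mm. So its perimeter = 48.00 mm. Layer 95 (z = 26.6): the cylinder does not reach this height (z outside [0, 24.5]); the cone at (9.5, 6) contributes a regular 6-gon of circumradius 2.762 (interpolated between r1=3 and r2=2.5 at t=0.477) (perimeter = 2·6·2.762·sin(180°/6) = 16.57 mm); the cube at (8, 5) is not intersected at this z (z outside [1.5, 7]); the cube at (0, -3.5) is not intersected at this z (z outside [15, 19.5]); Merging all regions: only the cone at (9.5, 6) is present, so the union is just that shape — boundary = 16.57 mm. So its perimeter = 16.57 mm. Layer 2 is larger (48.00 vs 16.57 mm).

layer 2 (z = 0.56 mm)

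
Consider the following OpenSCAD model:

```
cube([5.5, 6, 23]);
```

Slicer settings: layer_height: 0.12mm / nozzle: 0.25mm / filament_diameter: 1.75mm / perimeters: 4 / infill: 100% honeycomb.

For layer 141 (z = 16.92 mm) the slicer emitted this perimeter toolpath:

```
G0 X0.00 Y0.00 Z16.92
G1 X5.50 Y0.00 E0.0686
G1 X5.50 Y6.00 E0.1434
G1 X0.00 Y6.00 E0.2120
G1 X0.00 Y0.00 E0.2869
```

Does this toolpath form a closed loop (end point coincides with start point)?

yes

Start point (G0): (0.00, 0.00). End point (last G1): the path returns to the start — closed.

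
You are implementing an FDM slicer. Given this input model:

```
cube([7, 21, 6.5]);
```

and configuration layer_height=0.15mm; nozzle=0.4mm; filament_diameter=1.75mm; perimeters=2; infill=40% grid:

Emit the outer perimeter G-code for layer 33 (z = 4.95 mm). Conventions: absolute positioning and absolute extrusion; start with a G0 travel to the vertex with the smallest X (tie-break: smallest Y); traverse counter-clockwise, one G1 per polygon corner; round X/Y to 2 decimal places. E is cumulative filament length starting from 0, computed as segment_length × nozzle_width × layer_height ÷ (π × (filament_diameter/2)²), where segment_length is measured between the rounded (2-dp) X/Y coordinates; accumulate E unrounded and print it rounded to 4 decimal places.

G0 X0.00 Y0.00 Z4.95
G1 X7.00 Y0.00 E0.1746
G1 X7.00 Y21.00 E0.6985
G1 X0.00 Y21.00 E0.8731
G1 X0.00 Y0.00 E1.3969

At z = 4.95 mm: the cube (footprint 7×21) is included at this height. The outline is a single polygon with 4 vertices. Extrusion per mm of travel: 0.4 × 0.15 / (π × 0.875²) = 0.024945. Accumulating E over each segment gives final E = 1.3969.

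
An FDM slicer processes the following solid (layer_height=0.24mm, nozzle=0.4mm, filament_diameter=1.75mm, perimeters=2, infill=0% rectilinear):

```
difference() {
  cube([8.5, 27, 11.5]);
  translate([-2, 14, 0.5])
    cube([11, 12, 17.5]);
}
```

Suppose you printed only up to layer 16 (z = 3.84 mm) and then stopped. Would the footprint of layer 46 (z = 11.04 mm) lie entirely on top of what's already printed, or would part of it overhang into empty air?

entirely on top

Compare the two slices. At z = 3.84: the cube is present — its section is the full 8.5×27 rectangle (area 229.50 mm²); the cube at (-2, 14) (footprint 11×12) is included at this height (area 132.00 mm²); Taking the first minus the rest: starting from the 8.5×27 cube (229.50 mm²), the 11×12 cube at (-2, 14) partially overlaps it — only the 102.00 mm² overlap (of its 132.00 mm²) is removed, clipping the outline — area = 127.50 mm². At z = 11.04: the cube is present — its section is the full 8.5×27 rectangle (area 229.50 mm²); the cube at (-2, 14) is present — its section is the full 11×12 rectangle (area 132.00 mm²); After the difference (first − rest): starting from the 8.5×27 cube (229.50 mm²), the 11×12 cube at (-2, 14) partially overlaps it — only the 102.00 mm² overlap (of its 132.00 mm²) is removed, clipping the outline — area = 127.50 mm². Checking containment: the cross-section at z = 11.04 is a subset of the cross-section at z = 3.84.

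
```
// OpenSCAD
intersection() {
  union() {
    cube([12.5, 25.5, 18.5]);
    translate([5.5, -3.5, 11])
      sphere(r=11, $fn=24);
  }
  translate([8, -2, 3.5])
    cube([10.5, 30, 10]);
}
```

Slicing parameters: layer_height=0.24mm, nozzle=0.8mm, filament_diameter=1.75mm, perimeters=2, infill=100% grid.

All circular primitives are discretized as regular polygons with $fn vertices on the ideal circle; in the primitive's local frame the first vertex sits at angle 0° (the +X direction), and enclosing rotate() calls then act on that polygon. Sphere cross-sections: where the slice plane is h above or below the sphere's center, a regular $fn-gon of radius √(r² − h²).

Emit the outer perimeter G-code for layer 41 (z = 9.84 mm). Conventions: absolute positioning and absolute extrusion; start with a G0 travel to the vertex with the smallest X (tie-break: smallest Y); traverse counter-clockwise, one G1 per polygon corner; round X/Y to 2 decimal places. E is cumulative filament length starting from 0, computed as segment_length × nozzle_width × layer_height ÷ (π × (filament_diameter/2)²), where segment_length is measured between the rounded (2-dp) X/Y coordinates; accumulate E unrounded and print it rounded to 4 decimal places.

G0 X8.00 Y-2.00 Z9.84
G1 X16.24 Y-2.00 E0.6578
G1 X16.07 Y-0.67 E0.7648
G1 X14.97 Y1.97 E0.9931
G1 X13.23 Y4.23 E1.2208
G1 X12.50 Y4.80 E1.2947
G1 X12.50 Y25.50 E2.9471
G1 X8.00 Y25.50 E3.3063
G1 X8.00 Y-2.00 E5.5014

At z = 9.84 mm: the cube is present — its section is the full 12.5×25.5 rectangle; the r=11 sphere at (5.5, -3.5) contributes a regular 24-gon of circumradius √(11²−1.16²) = 10.939; Combining (union): the regions partially overlap (shared area 83.89 mm²), so overlapping operands fuse into one piece — 1 connected region; the cube at (8, -2) is present — its section is the full 10.5×30 rectangle; Keeping only the common overlap: the 10.5×30 cube at (8, -2) partially overlaps the result so far; clipping to the common part keeps 140.42 mm² — 1 connected region. The outline is a single polygon with 8 vertices. Extrusion per mm of travel: 0.8 × 0.24 / (π × 0.875²) = 0.079824. Accumulating E over each segment gives final E = 5.5014.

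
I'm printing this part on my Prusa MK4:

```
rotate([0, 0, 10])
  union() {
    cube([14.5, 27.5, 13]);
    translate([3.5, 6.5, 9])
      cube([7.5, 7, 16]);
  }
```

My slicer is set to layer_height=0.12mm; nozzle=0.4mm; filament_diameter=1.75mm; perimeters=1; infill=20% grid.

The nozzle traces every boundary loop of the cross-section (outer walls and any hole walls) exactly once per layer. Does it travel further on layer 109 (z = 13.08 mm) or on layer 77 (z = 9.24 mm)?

Layer 109 (z = 13.08): the cube does not reach this height (z outside [0, 13]); the 7.5×7 cube at (3.5, 6.5) contributes its full rectangle (perimeter 29.00 mm); Merging all regions: only the 7.5×7 cube at (3.5, 6.5) is present, so the union is just that shape — boundary = 29.00 mm; (rotated 10° about Z; rotation is an isometry so areas/perimeters/island counts are preserved). So its perimeter = 29.00 mm. Layer 77 (z = 9.24): the cube (footprint 14.5×27.5) is included at this height (perimeter 84.00 mm); the cube at (3.5, 6.5) (footprint 7.5×7) is included at this height (perimeter 29.00 mm); Merging all regions: the 7.5×7 cube at (3.5, 6.5) lies entirely inside the 14.5×27.5 cube, so the union is just the 14.5×27.5 cube — boundary = 84.00 mm; (whole slice rotated 10° about Z — lengths, areas and connectivity unchanged). So its perimeter = 84.00 mm. Layer 77 is larger (84.00 vs 29.00 mm).

layer 77 (z = 9.24 mm)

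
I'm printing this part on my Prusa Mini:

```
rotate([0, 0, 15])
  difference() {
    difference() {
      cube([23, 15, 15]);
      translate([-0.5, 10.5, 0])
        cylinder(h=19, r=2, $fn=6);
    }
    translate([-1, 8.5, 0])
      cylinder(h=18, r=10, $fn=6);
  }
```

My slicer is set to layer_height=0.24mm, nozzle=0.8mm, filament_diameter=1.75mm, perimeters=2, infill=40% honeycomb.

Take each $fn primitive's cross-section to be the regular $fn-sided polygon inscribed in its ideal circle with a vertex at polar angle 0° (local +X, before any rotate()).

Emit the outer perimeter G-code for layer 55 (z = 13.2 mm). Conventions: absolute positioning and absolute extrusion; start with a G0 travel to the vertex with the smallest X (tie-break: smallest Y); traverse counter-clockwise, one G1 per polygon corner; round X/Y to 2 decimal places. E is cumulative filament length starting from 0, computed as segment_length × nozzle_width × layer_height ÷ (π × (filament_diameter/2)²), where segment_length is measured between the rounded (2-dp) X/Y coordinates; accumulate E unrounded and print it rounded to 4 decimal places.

G0 X1.19 Y15.85 Z13.20
G1 X6.49 Y10.54 E0.5989
G1 X3.95 Y1.06 E1.3823
G1 X22.22 Y5.95 E2.8920
G1 X18.33 Y20.44 E4.0896
G1 X1.19 Y15.85 E5.5060

At z = 13.2 mm: the cube is present — its section is the full 23×15 rectangle; the r=2 cylinder at (-0.5, 10.5) contributes a regular 6-gon of circumradius 2; Taking the first minus the rest: starting from the 23×15 cube, the r=2 cylinder at (-0.5, 10.5) partially overlaps it — only the 3.46 mm² overlap (of its 10.39 mm²) is removed, clipping the outline — 1 connected region; the cylinder at (-1, 8.5): section is a regular 6-gon, circumradius r=10; Taking the first minus the rest: starting from that combined region, the r=10 cylinder at (-1, 8.5) partially overlaps it — only the 98.48 mm² overlap (of its 259.81 mm²) is removed, clipping the outline — 1 connected region; (whole slice rotated 15° about Z — lengths, areas and connectivity unchanged). The outline is a single polygon with 5 vertices. Extrusion per mm of travel: 0.8 × 0.24 / (π × 0.875²) = 0.079824. Accumulating E over each segment gives final E = 5.5060.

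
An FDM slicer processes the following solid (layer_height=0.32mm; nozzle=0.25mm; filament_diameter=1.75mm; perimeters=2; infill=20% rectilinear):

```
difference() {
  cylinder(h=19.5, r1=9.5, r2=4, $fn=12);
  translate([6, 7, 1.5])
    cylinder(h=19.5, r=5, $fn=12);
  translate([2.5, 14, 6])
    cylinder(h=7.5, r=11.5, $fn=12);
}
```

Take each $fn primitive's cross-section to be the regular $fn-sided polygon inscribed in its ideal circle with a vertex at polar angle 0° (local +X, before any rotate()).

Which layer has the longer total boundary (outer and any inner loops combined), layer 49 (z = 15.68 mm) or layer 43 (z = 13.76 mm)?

Layer 49 (z = 15.68): the cone: at t=0.804 of its height the radius interpolates to r₁+(r₂−r₁)t = 5.077, giving a regular 12-gon of that circumradius (perimeter = 2·12·5.077·sin(180°/12) = 31.54 mm); the cylinder at (6, 7): section is a regular 12-gon, circumradius r=5 (perimeter = 2·12·5.000·sin(180°/12) = 31.06 mm); the cylinder at (2.5, 14) is not intersected at this z (z outside [6, 13.5]); Taking the first minus the rest: starting from the cone, the r=5 cylinder at (6, 7) partially overlaps it — only the 1.52 mm² overlap (of its 75.00 mm²) is removed, clipping the outline — boundary = 31.55 mm. So its perimeter = 31.55 mm. Layer 43 (z = 13.76): the cone: at t=0.706 of its height the radius interpolates to r₁+(r₂−r₁)t = 5.619, giving a regular 12-gon of that circumradius (perimeter = 2·12·5.619·sin(180°/12) = 34.90 mm); the r=5 cylinder at (6, 7) gives a regular 12-gon of circumradius 5 (constant along its height) (perimeter = 2·12·5.000·sin(180°/12) = 31.06 mm); the cylinder at (2.5, 14) does not reach this height (z outside [6, 13.5]); Taking the first minus the rest: starting from the cone, the r=5 cylinder at (6, 7) partially overlaps it — only the 3.76 mm² overlap (of its 75.00 mm²) is removed, clipping the outline — boundary = 34.95 mm. So its perimeter = 34.95 mm. Layer 43 is larger (34.95 vs 31.55 mm).

layer 43 (z = 13.76 mm)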